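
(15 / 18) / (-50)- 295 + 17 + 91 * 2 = -5761 / 60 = -96.02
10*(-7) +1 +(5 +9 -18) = -73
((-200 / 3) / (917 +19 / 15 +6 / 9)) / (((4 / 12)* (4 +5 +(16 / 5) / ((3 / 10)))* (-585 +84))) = 375 / 16976719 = 0.00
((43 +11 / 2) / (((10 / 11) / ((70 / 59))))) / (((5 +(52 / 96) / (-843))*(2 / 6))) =226669212 / 5967673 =37.98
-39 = -39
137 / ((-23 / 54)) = -7398 / 23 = -321.65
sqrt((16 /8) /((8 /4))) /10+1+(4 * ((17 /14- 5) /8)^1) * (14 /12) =-133 /120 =-1.11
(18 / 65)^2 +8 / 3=34772 / 12675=2.74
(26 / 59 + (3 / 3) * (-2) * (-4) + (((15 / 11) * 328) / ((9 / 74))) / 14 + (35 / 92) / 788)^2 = 71762186446591443812689 / 976238818686464256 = 73508.84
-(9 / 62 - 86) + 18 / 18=86.85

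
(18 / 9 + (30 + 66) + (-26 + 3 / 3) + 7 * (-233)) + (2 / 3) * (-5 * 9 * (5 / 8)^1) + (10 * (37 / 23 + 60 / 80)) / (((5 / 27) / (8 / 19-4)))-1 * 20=-3587943 / 1748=-2052.60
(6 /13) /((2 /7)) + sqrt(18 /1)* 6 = 27.07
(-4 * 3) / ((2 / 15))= -90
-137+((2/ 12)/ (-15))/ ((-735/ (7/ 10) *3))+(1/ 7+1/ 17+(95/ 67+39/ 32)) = -346573364513/ 2583252000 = -134.16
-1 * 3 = -3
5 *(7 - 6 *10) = -265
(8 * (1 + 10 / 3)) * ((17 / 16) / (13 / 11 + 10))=2431 / 738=3.29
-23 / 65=-0.35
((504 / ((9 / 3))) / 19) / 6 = 28 / 19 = 1.47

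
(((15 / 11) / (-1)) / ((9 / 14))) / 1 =-70 / 33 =-2.12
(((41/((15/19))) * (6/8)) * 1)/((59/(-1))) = -779/1180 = -0.66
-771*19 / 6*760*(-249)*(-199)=-91943862540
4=4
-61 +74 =13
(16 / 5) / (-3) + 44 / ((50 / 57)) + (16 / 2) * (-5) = 682 / 75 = 9.09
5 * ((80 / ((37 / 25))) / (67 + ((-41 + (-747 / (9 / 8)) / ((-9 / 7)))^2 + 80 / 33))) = 0.00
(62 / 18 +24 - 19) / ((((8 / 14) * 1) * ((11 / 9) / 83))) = 11039 / 11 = 1003.55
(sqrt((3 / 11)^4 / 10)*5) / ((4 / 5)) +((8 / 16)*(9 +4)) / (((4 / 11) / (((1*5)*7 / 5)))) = 45*sqrt(10) / 968 +1001 / 8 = 125.27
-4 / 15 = -0.27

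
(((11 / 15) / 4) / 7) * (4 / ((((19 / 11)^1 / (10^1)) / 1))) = 242 / 399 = 0.61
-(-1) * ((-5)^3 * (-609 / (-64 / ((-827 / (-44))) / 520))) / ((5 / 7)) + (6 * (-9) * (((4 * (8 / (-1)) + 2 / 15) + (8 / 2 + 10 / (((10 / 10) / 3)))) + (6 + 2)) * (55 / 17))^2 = -13141245.71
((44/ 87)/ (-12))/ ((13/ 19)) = -209/ 3393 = -0.06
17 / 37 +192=7121 / 37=192.46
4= 4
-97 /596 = -0.16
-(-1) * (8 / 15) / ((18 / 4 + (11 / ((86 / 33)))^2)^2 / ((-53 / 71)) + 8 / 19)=-440669773696 / 550890585491475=-0.00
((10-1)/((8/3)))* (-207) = -5589/8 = -698.62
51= 51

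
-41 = -41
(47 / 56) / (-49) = -47 / 2744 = -0.02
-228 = -228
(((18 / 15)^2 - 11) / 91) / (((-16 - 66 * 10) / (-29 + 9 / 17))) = -0.00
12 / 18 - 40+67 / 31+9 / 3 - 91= -11641 / 93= -125.17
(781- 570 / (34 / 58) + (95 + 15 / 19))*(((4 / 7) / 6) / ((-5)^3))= 20578 / 282625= 0.07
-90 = -90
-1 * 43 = -43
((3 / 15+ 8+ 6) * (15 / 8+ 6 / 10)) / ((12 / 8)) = 2343 / 100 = 23.43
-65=-65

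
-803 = -803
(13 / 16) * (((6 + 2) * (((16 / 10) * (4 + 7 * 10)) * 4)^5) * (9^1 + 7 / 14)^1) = 1471280335801737.54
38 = 38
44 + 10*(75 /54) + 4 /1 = 557 /9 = 61.89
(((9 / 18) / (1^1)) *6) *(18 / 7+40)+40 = 1174 / 7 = 167.71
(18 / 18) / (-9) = -1 / 9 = -0.11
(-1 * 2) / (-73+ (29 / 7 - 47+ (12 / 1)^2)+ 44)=-14 / 505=-0.03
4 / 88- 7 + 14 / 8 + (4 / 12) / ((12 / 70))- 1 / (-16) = -5065 / 1584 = -3.20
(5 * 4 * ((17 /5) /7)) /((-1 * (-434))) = 34 /1519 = 0.02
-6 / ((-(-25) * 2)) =-3 / 25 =-0.12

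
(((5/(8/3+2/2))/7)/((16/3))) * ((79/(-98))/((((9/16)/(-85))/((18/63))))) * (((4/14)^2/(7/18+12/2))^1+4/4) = 38322505/29765197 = 1.29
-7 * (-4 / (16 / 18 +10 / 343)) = 43218 / 1417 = 30.50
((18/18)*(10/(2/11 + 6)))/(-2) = -55/68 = -0.81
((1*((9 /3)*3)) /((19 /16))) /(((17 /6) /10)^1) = 8640 /323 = 26.75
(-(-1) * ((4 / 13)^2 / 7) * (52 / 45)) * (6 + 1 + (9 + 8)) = 512 / 1365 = 0.38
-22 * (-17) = 374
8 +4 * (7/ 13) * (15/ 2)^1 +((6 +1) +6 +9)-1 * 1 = 45.15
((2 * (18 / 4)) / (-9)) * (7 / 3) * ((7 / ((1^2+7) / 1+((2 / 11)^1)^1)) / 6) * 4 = -539 / 405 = -1.33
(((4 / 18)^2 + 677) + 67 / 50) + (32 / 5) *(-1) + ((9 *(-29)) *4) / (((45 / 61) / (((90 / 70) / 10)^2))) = 643568647 / 992250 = 648.60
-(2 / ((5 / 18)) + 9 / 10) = -81 / 10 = -8.10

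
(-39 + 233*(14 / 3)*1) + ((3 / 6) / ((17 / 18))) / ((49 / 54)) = 1048.92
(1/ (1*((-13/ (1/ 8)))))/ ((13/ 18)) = -9/ 676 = -0.01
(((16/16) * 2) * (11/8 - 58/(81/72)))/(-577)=3613/20772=0.17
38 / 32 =19 / 16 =1.19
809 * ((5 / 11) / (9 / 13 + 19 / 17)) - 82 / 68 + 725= 926.96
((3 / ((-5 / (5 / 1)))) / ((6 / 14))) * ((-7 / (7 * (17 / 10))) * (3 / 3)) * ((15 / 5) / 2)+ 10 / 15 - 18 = -569 / 51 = -11.16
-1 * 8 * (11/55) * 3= -24/5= -4.80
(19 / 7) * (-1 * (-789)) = 2141.57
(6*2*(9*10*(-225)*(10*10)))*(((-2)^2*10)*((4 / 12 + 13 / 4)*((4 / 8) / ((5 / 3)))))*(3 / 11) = -3134700000 / 11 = -284972727.27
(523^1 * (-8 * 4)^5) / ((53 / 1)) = -17548967936 / 53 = -331112602.57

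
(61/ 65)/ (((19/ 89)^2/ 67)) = 1379.63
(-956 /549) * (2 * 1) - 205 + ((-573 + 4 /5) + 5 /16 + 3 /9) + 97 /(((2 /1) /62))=97808221 /43920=2226.96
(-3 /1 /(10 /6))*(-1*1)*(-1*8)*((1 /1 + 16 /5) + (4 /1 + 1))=-3312 /25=-132.48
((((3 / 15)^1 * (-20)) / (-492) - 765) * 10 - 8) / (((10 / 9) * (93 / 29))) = -13657898 / 6355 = -2149.16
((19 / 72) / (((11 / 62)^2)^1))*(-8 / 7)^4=37394432 / 2614689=14.30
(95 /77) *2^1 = 190 /77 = 2.47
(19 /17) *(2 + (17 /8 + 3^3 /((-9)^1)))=171 /136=1.26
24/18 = 4/3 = 1.33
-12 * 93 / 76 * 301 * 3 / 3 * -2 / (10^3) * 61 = 539.23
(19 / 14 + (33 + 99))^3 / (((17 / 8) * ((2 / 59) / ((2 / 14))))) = 383959100417 / 81634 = 4703421.37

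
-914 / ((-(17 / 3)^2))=8226 / 289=28.46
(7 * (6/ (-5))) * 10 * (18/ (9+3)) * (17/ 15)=-714/ 5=-142.80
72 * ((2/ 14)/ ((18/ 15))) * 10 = 600/ 7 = 85.71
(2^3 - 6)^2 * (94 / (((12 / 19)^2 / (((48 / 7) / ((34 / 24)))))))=542944 / 119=4562.55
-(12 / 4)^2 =-9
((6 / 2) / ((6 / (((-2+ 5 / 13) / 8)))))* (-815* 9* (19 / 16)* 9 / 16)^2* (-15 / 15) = 33037848085725 / 13631488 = 2423642.09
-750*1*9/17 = -6750/17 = -397.06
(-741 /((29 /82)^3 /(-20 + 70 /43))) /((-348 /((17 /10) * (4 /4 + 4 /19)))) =-55351419994 /30413083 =-1819.99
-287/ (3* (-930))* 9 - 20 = -5913/ 310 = -19.07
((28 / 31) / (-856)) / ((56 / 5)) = -5 / 53072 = -0.00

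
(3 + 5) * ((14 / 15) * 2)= 224 / 15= 14.93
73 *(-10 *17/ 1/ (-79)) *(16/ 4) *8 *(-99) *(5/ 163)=-196574400/ 12877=-15265.54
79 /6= 13.17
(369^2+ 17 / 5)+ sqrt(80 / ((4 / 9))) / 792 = sqrt(5) / 132+ 680822 / 5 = 136164.42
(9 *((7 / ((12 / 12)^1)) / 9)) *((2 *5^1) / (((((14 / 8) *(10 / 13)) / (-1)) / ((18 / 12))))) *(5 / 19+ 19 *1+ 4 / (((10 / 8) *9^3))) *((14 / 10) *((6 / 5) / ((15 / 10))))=-1683.21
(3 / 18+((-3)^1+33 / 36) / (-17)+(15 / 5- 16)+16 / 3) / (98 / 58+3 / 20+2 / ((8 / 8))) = -1.92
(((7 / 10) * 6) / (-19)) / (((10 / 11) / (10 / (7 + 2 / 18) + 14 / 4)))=-36267 / 30400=-1.19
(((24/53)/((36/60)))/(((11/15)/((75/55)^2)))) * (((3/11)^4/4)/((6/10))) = 0.00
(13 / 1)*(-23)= -299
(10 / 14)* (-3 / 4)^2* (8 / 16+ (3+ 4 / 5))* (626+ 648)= 35217 / 16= 2201.06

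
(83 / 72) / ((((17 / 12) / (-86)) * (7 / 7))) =-3569 / 51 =-69.98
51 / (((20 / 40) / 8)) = 816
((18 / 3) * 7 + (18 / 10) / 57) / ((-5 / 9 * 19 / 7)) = -27.87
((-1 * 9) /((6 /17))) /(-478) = 51 /956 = 0.05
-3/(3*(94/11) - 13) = -33/139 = -0.24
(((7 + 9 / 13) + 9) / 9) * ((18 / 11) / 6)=217 / 429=0.51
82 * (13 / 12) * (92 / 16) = 12259 / 24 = 510.79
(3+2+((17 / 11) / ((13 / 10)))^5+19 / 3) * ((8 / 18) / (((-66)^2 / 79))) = 0.11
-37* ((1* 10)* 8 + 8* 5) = -4440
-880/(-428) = 220/107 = 2.06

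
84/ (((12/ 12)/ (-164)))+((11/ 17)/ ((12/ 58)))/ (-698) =-980796415/ 71196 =-13776.00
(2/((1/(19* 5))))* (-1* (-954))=181260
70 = 70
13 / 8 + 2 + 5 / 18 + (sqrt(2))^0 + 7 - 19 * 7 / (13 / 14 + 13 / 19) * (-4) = 3518839 / 10296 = 341.77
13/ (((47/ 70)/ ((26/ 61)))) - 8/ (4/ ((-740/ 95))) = 1298172/ 54473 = 23.83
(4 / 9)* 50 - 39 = -151 / 9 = -16.78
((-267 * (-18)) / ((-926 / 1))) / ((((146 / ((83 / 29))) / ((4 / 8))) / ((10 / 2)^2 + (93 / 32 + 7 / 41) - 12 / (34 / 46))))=-52677871533 / 87446935936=-0.60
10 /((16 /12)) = 15 /2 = 7.50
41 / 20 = 2.05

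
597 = 597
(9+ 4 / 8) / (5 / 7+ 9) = 133 / 136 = 0.98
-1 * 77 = -77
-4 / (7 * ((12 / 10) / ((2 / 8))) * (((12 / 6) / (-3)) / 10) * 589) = 25 / 8246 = 0.00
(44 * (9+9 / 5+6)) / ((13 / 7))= 25872 / 65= 398.03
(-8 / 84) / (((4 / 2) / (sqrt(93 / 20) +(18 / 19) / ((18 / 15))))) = -sqrt(465) / 210- 5 / 133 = -0.14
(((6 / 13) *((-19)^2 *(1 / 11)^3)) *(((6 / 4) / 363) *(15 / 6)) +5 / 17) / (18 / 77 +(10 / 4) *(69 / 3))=147200795 / 28768261951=0.01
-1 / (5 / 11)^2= -121 / 25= -4.84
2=2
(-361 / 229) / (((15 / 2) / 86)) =-62092 / 3435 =-18.08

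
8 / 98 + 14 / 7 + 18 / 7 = 228 / 49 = 4.65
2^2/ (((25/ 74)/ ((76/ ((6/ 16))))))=179968/ 75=2399.57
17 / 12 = 1.42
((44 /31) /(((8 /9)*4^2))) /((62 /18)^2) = 8019 /953312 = 0.01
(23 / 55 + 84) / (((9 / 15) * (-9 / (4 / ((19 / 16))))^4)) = 77896613888 / 28216190673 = 2.76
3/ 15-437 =-2184/ 5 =-436.80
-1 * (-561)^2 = -314721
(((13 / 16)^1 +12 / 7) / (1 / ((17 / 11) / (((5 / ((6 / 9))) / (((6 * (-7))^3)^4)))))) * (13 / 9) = 1246287969644778837504 / 55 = 22659781266268706136.44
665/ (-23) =-665/ 23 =-28.91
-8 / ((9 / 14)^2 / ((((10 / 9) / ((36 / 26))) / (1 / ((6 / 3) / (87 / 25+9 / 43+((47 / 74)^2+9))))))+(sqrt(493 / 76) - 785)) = 89991739389557824000000 * sqrt(9367) / 261151556607807718309770014019+2672924734648287847550368000 / 261151556607807718309770014019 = 0.01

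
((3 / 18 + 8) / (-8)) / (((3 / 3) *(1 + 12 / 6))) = -49 / 144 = -0.34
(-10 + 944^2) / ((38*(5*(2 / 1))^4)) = 445563 / 190000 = 2.35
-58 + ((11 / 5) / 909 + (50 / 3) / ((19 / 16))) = -3796381 / 86355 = -43.96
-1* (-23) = 23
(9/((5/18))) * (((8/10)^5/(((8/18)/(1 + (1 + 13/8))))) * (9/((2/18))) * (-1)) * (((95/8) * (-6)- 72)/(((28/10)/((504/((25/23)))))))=12999165902784/78125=166389323.56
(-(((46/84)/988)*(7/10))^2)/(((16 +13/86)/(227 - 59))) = -159229/101689801200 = -0.00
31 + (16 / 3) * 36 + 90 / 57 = 4267 / 19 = 224.58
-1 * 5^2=-25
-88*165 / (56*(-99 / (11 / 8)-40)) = 1815 / 784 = 2.32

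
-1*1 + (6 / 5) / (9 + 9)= -14 / 15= -0.93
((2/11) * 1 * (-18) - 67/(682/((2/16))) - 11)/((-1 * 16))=0.89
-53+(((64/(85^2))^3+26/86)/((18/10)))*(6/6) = -1542239788021558/29191372509375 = -52.83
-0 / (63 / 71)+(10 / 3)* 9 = 30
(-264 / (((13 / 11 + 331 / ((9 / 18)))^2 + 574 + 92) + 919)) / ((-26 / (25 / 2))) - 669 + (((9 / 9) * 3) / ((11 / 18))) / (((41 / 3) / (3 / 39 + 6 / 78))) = -20947049118048 / 31313585303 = -668.94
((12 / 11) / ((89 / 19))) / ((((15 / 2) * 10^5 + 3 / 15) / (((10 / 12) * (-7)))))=-6650 / 3671250979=-0.00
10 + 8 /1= 18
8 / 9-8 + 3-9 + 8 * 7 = 386 / 9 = 42.89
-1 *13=-13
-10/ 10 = -1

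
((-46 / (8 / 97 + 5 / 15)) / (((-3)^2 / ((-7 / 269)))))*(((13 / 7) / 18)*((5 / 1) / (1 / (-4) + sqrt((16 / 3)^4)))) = 116012 / 19822341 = 0.01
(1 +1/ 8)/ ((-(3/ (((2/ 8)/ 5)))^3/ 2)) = -1/ 96000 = -0.00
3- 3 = 0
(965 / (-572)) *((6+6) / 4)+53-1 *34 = 7973 / 572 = 13.94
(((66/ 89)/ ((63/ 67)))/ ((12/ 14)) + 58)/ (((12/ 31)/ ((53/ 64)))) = 77541385/ 615168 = 126.05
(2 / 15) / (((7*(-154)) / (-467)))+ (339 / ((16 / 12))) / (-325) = -1523069 / 2102100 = -0.72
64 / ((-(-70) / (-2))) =-64 / 35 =-1.83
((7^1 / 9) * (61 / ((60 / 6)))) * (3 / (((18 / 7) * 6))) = 2989 / 3240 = 0.92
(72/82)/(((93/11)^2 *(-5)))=-484/197005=-0.00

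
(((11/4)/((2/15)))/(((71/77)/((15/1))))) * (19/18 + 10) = 4213825/1136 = 3709.35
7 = 7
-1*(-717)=717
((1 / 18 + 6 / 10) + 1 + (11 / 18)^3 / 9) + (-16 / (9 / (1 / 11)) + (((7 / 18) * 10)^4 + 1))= 667547809 / 2886840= 231.24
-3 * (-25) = 75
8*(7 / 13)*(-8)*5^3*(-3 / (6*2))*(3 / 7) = 6000 / 13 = 461.54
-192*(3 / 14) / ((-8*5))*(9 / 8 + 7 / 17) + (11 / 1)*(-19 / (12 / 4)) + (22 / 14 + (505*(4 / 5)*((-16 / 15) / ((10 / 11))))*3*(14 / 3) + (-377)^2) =805785367 / 5950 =135426.11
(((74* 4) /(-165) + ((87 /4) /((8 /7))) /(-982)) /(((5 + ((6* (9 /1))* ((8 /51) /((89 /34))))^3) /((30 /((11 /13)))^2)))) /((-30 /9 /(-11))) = -10081356501461661 /52115741749984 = -193.44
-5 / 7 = -0.71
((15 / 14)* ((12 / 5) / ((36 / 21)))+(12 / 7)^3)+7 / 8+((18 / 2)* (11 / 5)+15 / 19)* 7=39503243 / 260680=151.54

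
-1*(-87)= 87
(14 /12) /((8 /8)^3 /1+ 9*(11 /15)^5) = 196875 /490852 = 0.40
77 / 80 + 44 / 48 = 451 / 240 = 1.88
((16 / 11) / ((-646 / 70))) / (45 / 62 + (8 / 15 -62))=520800 / 200705417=0.00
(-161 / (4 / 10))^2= 648025 / 4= 162006.25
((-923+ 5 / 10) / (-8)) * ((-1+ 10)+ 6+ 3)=16605 / 8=2075.62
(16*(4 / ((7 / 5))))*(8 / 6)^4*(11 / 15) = 180224 / 1701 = 105.95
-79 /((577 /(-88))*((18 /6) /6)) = 13904 /577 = 24.10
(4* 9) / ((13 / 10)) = 360 / 13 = 27.69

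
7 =7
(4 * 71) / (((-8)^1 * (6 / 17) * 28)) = -1207 / 336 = -3.59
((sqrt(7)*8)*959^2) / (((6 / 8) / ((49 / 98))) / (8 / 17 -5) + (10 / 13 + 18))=1055749.66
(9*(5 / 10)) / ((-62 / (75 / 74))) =-675 / 9176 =-0.07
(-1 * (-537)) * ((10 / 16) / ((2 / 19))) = 51015 / 16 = 3188.44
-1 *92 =-92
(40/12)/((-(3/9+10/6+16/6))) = -5/7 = -0.71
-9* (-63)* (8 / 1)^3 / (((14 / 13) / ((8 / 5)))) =2156544 / 5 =431308.80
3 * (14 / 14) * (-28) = -84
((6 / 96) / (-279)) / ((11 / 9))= -0.00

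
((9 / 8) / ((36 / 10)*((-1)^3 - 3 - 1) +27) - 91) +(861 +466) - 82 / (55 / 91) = 484199 / 440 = 1100.45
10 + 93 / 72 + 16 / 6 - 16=-49 / 24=-2.04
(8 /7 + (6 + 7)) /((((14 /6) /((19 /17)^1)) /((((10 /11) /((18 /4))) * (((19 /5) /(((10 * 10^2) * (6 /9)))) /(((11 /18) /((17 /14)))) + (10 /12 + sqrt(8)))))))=37072097 /32070500 + 2280 * sqrt(2) /833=5.03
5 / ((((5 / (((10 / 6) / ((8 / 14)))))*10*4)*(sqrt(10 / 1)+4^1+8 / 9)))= 231 / 9008-189*sqrt(10) / 36032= 0.01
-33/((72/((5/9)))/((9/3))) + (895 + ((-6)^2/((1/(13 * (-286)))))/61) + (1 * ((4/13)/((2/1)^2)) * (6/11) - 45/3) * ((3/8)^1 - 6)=-381812329/314028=-1215.85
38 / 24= 19 / 12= 1.58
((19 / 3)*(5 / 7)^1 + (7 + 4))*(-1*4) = -1304 / 21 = -62.10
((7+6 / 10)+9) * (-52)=-4316 / 5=-863.20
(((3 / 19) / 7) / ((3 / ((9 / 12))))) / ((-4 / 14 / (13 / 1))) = -39 / 152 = -0.26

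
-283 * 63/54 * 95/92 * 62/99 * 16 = -23336180/6831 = -3416.22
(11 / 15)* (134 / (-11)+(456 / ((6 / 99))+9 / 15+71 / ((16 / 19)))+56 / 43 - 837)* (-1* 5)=-24790.45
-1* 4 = -4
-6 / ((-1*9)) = 2 / 3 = 0.67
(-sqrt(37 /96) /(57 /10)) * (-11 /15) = 11 * sqrt(222) /2052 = 0.08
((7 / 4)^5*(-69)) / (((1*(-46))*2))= 50421 / 4096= 12.31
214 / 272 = 107 / 136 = 0.79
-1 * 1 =-1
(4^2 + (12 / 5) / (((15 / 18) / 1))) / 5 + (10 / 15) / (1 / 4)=2416 / 375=6.44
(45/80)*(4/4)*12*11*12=891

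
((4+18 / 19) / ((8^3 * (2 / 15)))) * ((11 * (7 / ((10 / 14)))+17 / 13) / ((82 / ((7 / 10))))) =0.07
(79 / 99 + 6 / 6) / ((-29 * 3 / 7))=-1246 / 8613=-0.14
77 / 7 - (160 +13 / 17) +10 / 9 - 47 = -29935 / 153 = -195.65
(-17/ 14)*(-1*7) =17/ 2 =8.50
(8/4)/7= 2/7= 0.29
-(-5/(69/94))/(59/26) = 3.00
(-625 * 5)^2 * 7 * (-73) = -4990234375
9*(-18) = -162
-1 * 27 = -27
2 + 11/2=7.50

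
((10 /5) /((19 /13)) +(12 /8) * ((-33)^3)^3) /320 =-2645454610911269 /12160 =-217553833134.15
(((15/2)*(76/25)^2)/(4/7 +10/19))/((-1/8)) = -4609248/9125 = -505.12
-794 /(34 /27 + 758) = -10719 /10250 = -1.05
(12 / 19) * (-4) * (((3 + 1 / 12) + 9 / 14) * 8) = -10016 / 133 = -75.31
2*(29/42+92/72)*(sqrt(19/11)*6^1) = 496*sqrt(209)/231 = 31.04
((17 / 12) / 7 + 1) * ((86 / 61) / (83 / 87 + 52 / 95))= 11964965 / 10597286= 1.13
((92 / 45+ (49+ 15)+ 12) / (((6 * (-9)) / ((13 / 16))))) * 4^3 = -91312 / 1215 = -75.15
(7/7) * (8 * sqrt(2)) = 11.31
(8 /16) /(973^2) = 0.00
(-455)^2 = 207025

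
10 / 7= 1.43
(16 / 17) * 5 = 80 / 17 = 4.71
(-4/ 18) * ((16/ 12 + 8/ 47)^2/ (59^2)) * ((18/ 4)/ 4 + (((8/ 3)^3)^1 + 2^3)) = -68168812/ 16816999923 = -0.00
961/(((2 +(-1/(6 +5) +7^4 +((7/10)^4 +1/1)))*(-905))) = -21142000/47866610391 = -0.00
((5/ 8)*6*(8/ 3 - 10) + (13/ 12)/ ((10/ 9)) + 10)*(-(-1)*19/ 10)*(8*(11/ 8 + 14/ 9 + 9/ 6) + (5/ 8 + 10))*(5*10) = -41658203/ 576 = -72323.27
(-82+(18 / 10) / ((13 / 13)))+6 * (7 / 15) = -387 / 5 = -77.40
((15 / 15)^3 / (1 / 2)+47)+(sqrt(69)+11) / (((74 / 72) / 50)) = 1800 *sqrt(69) / 37+21613 / 37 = 988.24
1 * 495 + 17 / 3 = 1502 / 3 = 500.67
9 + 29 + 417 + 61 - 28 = 488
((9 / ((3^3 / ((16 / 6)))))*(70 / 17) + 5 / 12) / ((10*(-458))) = -0.00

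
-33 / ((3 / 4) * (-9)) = 44 / 9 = 4.89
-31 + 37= 6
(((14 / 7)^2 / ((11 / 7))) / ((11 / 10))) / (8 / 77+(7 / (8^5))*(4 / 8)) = 128450560 / 5773097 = 22.25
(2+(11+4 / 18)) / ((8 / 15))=595 / 24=24.79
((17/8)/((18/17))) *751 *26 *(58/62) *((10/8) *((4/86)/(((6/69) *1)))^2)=216423694435/16507872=13110.33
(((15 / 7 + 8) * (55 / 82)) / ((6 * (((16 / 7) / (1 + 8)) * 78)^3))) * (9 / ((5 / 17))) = 52696413 / 11806572544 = 0.00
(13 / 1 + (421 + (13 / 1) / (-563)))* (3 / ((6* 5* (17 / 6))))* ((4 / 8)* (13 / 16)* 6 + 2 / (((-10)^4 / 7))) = 17876819943 / 478550000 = 37.36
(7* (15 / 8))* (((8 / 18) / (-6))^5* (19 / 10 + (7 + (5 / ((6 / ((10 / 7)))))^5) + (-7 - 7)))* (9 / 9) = 221265802 / 2790589782267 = 0.00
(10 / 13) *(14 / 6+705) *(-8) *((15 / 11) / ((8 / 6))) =-636600 / 143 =-4451.75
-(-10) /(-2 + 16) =5 /7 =0.71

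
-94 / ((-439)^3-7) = 47 / 42302263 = 0.00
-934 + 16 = -918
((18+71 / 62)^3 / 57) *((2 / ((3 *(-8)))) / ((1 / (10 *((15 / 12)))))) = -41811155075 / 326032704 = -128.24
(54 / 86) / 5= 27 / 215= 0.13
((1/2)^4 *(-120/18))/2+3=67/24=2.79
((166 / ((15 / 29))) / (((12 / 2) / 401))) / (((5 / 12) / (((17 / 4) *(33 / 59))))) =180493709 / 1475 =122368.62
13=13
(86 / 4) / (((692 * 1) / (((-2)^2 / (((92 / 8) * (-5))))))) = -43 / 19895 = -0.00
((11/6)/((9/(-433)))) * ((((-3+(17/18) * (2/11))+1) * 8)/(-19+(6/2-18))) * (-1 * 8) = 1253968/4131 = 303.55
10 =10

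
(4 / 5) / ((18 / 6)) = 0.27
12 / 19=0.63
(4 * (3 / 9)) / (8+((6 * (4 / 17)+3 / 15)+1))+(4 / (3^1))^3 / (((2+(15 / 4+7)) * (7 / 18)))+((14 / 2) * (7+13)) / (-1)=-67331338 / 483021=-139.40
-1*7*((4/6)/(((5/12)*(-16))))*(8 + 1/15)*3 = 847/50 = 16.94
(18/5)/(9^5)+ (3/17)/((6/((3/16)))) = 99503/17845920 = 0.01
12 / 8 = 1.50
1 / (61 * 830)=1 / 50630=0.00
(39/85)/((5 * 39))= 1/425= 0.00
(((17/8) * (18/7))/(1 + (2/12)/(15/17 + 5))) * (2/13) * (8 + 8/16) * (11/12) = 715275/112294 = 6.37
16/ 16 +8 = 9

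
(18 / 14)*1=9 / 7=1.29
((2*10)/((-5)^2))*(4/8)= 2/5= 0.40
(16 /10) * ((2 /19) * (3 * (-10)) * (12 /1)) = -1152 /19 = -60.63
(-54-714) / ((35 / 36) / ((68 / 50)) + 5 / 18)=-34816 / 45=-773.69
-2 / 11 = -0.18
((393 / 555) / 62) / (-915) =-0.00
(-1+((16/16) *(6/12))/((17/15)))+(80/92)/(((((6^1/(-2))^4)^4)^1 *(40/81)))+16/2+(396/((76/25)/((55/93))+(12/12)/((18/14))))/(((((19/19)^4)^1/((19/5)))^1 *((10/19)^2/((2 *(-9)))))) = -251327420787578996/15218167506147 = -16514.96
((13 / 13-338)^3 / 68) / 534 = -38272753 / 36312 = -1054.00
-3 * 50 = -150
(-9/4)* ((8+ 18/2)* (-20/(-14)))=-765/14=-54.64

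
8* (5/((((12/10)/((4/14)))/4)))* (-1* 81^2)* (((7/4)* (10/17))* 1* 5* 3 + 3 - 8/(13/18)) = -406782000/221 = -1840642.53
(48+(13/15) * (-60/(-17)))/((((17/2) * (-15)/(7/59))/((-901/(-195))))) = -644056/2933775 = -0.22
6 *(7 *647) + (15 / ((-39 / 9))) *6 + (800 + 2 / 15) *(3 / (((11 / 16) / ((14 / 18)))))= 192205952 / 6435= 29868.83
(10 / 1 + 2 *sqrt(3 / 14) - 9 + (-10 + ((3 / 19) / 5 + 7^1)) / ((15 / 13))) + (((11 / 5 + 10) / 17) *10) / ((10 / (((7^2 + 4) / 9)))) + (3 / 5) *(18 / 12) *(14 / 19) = sqrt(42) / 7 + 241039 / 72675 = 4.24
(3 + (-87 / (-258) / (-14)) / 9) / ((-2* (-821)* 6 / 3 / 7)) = 32479 / 5083632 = 0.01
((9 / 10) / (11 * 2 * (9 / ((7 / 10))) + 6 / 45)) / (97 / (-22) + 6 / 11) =-2079 / 2525690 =-0.00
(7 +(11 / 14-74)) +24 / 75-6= -25163 / 350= -71.89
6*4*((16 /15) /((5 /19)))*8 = 19456 /25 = 778.24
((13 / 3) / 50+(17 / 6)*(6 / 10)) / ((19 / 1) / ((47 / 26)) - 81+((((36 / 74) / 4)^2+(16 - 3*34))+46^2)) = 34487848 / 37824523425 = 0.00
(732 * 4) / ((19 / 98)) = 286944 / 19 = 15102.32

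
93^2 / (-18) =-480.50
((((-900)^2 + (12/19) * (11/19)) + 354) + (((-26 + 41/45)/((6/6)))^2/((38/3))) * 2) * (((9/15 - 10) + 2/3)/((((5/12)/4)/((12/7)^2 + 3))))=-40151541643774448/99500625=-403530547.11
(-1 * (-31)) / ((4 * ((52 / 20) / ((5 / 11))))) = 775 / 572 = 1.35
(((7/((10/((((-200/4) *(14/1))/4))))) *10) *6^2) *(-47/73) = 2072700/73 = 28393.15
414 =414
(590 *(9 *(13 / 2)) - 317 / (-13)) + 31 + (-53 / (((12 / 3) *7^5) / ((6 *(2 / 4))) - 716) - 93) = 29169244413 / 846040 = 34477.38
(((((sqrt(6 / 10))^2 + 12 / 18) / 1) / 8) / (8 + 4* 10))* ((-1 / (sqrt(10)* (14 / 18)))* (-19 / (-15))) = -361* sqrt(10) / 672000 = -0.00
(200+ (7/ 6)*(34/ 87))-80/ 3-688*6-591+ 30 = -1178470/ 261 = -4515.21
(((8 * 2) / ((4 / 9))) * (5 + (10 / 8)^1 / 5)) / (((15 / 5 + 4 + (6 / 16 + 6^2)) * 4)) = 378 / 347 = 1.09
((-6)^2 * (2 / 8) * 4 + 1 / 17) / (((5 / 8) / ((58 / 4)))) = 71108 / 85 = 836.56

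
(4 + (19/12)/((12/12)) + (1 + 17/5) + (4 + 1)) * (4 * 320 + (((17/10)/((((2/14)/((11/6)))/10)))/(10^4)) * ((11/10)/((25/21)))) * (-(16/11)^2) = -1917896870969/47265625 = -40576.99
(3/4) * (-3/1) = -9/4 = -2.25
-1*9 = -9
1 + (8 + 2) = 11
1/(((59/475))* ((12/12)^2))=475/59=8.05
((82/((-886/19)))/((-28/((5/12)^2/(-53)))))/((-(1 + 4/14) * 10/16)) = 3895/15214392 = 0.00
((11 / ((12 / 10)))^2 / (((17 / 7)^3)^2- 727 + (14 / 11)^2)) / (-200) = 1722499009 / 2132791064640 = 0.00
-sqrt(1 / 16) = -1 / 4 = -0.25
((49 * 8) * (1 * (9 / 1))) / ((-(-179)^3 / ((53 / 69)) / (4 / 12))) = 20776 / 131912797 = 0.00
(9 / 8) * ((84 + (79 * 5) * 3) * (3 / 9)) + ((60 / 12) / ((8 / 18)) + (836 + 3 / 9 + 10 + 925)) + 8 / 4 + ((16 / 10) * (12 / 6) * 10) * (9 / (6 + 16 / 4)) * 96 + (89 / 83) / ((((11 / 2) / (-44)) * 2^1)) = 50008853 / 9960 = 5020.97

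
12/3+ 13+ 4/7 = 123/7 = 17.57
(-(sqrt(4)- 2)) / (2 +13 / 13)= 0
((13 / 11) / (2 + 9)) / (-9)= -13 / 1089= -0.01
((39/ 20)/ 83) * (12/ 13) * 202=1818/ 415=4.38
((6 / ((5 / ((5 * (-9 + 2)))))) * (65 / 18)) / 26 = -35 / 6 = -5.83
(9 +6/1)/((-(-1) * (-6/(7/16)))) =-35/32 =-1.09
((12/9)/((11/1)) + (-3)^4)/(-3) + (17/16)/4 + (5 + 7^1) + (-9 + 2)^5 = -106582765/6336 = -16821.77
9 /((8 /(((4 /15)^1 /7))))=3 /70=0.04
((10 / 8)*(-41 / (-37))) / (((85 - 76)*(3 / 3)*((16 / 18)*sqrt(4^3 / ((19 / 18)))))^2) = 3895 / 10911744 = 0.00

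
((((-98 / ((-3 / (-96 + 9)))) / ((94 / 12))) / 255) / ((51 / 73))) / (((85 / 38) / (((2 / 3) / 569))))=-31534832 / 29562380775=-0.00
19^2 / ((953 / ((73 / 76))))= 0.36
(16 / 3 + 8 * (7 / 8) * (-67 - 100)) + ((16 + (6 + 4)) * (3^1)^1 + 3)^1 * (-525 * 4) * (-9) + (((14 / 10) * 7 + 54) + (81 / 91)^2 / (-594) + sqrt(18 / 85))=3 * sqrt(170) / 85 + 4180530714719 / 2732730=1529800.59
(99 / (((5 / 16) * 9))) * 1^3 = 176 / 5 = 35.20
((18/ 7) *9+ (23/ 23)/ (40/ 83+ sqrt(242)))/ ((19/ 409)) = 30993611 *sqrt(2)/ 31645222+ 7881836546/ 15822611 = 499.52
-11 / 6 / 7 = -11 / 42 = -0.26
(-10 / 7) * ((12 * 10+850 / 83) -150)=16400 / 581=28.23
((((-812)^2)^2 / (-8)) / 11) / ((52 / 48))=-652101765504 / 143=-4560152206.32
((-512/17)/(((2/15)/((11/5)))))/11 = -768/17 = -45.18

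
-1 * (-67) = 67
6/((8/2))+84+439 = 524.50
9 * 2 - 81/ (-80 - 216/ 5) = 11493/ 616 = 18.66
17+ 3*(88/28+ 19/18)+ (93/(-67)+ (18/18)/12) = 53073/1876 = 28.29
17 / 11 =1.55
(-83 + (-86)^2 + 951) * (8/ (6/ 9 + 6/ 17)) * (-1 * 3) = -2528784/ 13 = -194521.85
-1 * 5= -5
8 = 8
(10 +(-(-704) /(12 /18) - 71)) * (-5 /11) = -4975 /11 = -452.27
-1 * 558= -558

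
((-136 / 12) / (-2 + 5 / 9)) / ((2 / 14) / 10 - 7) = -2380 / 2119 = -1.12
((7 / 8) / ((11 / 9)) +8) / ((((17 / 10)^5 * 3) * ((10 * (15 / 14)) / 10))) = 26845000 / 140565843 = 0.19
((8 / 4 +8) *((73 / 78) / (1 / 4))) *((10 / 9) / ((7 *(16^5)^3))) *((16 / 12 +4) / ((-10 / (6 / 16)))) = -365 / 354091017102377877504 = -0.00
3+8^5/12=8201/3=2733.67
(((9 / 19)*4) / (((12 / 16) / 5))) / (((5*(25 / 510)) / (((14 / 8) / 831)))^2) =169932 / 182231375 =0.00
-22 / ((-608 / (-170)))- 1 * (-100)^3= 151999065 / 152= 999993.85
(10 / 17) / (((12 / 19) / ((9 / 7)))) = 285 / 238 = 1.20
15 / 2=7.50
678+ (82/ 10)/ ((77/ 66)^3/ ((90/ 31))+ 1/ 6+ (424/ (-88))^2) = 38180920422/ 56285593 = 678.34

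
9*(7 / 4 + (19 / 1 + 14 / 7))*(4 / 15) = 273 / 5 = 54.60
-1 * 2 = -2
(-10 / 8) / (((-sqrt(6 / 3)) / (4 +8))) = 15 * sqrt(2) / 2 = 10.61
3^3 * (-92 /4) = -621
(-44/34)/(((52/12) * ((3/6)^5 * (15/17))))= -704/65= -10.83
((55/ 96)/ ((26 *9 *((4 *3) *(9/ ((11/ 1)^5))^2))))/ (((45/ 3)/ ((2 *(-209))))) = -1820627.96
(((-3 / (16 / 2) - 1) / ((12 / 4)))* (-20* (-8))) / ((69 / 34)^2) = -254320 / 14283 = -17.81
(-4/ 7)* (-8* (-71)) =-2272/ 7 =-324.57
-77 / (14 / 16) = -88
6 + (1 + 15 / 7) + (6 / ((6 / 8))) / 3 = 11.81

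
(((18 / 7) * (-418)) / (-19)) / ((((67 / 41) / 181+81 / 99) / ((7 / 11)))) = 1469358 / 33763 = 43.52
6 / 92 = 3 / 46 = 0.07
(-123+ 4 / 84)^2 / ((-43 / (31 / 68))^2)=1601680441 / 942612804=1.70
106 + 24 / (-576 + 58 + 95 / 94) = 1716342 / 16199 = 105.95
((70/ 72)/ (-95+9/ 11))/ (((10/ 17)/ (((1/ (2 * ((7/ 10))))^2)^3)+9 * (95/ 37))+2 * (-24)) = 2921875/ 5791982256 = 0.00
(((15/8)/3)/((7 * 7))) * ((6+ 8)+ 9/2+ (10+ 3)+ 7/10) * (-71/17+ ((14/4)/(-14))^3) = -104903/60928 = -1.72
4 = 4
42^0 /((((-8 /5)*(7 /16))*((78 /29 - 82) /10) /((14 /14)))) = 0.18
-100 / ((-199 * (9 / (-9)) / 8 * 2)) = -400 / 199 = -2.01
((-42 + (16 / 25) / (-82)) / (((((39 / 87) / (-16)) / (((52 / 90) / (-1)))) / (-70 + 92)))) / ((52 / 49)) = -10768633568 / 599625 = -17958.95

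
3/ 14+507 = 7101/ 14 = 507.21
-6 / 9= -2 / 3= -0.67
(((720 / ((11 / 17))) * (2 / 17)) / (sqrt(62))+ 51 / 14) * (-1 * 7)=-5040 * sqrt(62) / 341 - 51 / 2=-141.88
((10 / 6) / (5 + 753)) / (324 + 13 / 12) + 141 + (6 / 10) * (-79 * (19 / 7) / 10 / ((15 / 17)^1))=327088362107 / 2587338250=126.42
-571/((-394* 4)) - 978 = -1540757/1576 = -977.64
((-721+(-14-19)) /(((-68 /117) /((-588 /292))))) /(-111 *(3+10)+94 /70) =226940805 /125236756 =1.81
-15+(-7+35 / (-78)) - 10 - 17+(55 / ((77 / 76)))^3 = 4278693049 / 26754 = 159927.23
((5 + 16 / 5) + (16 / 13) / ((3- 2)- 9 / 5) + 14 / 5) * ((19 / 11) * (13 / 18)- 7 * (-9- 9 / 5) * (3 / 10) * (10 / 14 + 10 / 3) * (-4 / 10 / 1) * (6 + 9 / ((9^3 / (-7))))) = -43816741 / 21450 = -2042.74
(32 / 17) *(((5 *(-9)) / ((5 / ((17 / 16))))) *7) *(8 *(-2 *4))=8064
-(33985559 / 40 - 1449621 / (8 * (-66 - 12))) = -886040569 / 1040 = -851962.09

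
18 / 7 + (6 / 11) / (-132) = 4349 / 1694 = 2.57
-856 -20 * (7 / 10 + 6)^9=-27206577196294947 / 50000000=-544131543.93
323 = 323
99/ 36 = 11/ 4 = 2.75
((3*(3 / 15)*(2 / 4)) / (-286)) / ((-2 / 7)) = 21 / 5720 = 0.00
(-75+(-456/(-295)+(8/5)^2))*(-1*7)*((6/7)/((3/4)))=836552/1475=567.15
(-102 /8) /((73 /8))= -102 /73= -1.40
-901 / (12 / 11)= -9911 / 12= -825.92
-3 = -3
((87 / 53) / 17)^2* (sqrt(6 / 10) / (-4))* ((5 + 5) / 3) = -2523* sqrt(15) / 1623602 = -0.01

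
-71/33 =-2.15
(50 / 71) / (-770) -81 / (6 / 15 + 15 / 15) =-316310 / 5467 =-57.86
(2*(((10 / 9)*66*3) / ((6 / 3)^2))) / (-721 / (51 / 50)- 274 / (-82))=-20910 / 133733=-0.16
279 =279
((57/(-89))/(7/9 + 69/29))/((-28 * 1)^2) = -14877/57495424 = -0.00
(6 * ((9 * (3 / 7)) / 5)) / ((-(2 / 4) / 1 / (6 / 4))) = -486 / 35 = -13.89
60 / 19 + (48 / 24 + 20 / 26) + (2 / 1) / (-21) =30250 / 5187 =5.83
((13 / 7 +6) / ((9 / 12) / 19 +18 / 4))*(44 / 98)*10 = 183920 / 23667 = 7.77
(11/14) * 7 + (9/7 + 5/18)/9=3217/567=5.67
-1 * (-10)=10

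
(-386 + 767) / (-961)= -381 / 961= -0.40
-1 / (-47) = 1 / 47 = 0.02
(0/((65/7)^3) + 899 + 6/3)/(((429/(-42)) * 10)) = -6307/715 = -8.82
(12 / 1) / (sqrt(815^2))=12 / 815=0.01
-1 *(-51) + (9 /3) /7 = 360 /7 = 51.43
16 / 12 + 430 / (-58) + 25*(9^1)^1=19046 / 87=218.92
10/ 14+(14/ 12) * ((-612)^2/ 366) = 510101/ 427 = 1194.62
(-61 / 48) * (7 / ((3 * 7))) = -61 / 144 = -0.42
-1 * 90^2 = -8100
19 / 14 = 1.36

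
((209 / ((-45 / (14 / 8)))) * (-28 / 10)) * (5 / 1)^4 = 256025 / 18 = 14223.61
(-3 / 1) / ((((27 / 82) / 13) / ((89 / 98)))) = -47437 / 441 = -107.57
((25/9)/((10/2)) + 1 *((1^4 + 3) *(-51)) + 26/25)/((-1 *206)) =45541/46350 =0.98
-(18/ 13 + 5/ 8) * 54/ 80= -5643/ 4160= -1.36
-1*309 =-309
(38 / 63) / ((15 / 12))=152 / 315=0.48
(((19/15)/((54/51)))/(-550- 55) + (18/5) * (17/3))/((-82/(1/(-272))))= 196001/214315200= 0.00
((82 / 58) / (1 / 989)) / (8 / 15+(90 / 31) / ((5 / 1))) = 18855285 / 15022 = 1255.18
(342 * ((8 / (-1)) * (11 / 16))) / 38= -99 / 2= -49.50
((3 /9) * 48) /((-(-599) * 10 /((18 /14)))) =72 /20965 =0.00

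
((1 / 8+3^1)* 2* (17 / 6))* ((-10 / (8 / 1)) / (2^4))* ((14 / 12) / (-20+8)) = 14875 / 110592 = 0.13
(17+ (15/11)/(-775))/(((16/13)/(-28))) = -386.71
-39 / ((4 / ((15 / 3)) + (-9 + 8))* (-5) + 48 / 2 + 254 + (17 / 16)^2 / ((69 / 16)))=-43056 / 308305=-0.14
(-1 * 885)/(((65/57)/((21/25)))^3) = -303567810021/858203125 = -353.72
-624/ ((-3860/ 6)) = 936/ 965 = 0.97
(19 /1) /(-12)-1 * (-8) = 77 /12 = 6.42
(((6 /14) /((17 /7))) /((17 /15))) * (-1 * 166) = -7470 /289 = -25.85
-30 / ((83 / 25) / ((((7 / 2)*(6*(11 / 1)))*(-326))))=56479500 / 83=680475.90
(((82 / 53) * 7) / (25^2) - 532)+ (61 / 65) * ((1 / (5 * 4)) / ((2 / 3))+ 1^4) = -1829204829 / 3445000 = -530.97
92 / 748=23 / 187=0.12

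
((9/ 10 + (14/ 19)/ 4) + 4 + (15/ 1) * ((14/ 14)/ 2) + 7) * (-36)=-66978/ 95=-705.03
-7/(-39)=7/39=0.18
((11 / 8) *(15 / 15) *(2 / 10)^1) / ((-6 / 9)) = -33 / 80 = -0.41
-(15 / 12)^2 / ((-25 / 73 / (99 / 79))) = 7227 / 1264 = 5.72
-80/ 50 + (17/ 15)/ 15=-343/ 225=-1.52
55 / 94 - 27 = -2483 / 94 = -26.41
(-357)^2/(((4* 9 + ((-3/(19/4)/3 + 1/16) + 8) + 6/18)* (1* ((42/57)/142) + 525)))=2799981702/509636159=5.49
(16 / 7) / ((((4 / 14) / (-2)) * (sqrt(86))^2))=-0.19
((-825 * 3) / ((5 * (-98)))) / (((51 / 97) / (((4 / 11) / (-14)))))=-1455 / 5831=-0.25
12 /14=6 /7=0.86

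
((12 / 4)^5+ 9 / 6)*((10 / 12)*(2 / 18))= 815 / 36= 22.64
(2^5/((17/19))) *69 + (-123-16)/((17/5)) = 41257/17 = 2426.88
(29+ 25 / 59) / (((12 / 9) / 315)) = 410130 / 59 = 6951.36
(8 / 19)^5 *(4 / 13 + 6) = 2686976 / 32189287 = 0.08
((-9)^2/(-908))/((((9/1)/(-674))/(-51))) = -154683/454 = -340.71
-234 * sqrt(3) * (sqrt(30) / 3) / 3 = -246.66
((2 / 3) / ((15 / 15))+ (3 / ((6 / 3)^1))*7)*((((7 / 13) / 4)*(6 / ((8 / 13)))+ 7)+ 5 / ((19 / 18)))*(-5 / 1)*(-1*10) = 6644725 / 912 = 7285.88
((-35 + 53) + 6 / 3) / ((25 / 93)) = 372 / 5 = 74.40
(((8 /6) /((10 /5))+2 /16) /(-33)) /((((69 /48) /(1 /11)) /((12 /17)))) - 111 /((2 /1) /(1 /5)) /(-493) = 882659 /41160570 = 0.02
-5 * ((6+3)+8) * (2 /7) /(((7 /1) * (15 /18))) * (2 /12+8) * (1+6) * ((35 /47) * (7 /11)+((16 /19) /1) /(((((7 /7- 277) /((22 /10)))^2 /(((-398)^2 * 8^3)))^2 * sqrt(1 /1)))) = -740611544702321849010034 /139161955989375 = -5321939745.94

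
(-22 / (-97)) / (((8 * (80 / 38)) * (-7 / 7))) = -0.01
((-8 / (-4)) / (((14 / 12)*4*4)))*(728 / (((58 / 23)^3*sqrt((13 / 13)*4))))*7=3321591 / 195112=17.02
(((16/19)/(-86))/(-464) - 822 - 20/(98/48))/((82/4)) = -1931358539/47599237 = -40.58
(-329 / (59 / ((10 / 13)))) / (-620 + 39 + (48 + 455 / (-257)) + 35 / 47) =39739910 / 4947531199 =0.01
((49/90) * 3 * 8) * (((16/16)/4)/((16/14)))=343/120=2.86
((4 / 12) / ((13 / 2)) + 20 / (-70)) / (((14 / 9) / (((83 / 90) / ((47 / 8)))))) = -10624 / 449085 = -0.02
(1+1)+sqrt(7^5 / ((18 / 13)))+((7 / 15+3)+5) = 157 / 15+49 * sqrt(182) / 6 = 120.64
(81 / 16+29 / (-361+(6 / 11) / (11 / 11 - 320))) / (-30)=-100978979 / 608042400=-0.17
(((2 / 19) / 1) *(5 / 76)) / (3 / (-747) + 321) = 1245 / 57708016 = 0.00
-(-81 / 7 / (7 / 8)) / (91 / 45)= 29160 / 4459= 6.54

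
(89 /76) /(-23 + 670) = 89 /49172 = 0.00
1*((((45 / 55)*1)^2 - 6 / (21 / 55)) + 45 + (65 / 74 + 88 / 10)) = 12420747 / 313390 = 39.63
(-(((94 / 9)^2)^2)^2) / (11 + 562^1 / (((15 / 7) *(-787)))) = -23986537731591560960 / 1806828718347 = -13275490.64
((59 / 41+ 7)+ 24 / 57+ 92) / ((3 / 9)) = 235710 / 779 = 302.58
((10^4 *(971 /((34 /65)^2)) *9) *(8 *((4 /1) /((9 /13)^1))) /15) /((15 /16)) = 2730607360000 /2601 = 1049829819.30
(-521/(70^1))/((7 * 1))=-521/490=-1.06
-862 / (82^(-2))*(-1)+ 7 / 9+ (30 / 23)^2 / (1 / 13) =27595283971 / 4761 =5796110.89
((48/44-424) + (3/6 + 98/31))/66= -95309/15004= -6.35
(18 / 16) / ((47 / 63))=567 / 376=1.51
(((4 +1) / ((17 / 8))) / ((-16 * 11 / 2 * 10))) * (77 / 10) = -7 / 340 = -0.02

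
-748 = -748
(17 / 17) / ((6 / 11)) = 11 / 6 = 1.83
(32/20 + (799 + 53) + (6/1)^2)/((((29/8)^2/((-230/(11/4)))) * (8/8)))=-52379648/9251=-5662.05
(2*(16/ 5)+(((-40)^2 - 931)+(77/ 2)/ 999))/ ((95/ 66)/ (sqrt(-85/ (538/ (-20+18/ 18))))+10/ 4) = 13879876967/ 45700365 - 74223941*sqrt(868870)/ 685505475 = 202.79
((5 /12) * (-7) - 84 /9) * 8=-98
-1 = -1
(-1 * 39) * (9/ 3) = -117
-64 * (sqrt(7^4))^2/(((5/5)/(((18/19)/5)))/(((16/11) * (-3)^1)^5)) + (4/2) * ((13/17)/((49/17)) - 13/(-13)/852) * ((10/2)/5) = 14711484894401942089/319368964530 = 46064228.30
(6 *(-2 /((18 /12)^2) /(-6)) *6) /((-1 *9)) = -16 /27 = -0.59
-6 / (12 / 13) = -13 / 2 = -6.50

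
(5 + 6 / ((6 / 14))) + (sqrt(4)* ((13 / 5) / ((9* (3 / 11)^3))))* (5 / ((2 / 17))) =298768 / 243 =1229.50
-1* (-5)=5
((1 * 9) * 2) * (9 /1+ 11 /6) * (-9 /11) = -1755 /11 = -159.55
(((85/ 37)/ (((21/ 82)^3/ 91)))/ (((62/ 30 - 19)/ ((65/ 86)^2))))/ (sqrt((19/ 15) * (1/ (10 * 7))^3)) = -80441575906250 * sqrt(798)/ 10400075847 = -218497.02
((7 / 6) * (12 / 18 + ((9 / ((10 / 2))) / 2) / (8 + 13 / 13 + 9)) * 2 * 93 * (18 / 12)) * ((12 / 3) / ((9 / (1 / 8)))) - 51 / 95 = 33989 / 2736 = 12.42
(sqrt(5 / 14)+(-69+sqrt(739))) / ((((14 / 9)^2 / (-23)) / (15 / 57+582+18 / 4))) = -41539311 * sqrt(739) / 7448-41539311 * sqrt(70) / 104272+2866212459 / 7448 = 229881.89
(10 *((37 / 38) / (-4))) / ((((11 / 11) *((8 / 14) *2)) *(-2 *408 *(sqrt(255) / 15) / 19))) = 1295 *sqrt(255) / 443904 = 0.05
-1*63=-63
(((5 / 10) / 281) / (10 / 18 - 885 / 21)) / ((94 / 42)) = -1323 / 69204680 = -0.00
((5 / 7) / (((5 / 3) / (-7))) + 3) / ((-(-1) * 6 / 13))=0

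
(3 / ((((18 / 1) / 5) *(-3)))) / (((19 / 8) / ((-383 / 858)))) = 3830 / 73359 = 0.05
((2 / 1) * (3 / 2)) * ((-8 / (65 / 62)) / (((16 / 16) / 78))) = -8928 / 5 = -1785.60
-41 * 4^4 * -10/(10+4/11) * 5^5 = 1804000000/57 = 31649122.81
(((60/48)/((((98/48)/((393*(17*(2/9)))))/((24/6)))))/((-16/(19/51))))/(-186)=12445/27342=0.46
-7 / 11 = -0.64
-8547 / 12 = -2849 / 4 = -712.25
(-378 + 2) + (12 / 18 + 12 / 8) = -2243 / 6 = -373.83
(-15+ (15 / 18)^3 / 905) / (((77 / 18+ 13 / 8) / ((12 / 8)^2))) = -20697 / 3620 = -5.72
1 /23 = 0.04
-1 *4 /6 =-2 /3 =-0.67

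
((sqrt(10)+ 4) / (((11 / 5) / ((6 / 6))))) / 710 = sqrt(10) / 1562+ 2 / 781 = 0.00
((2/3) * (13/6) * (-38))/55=-494/495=-1.00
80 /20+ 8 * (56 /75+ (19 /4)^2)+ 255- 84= 54221 /150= 361.47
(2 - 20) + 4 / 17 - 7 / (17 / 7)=-351 / 17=-20.65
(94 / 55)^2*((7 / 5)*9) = 556668 / 15125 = 36.80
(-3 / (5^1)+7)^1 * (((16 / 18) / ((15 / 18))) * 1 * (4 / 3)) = 2048 / 225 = 9.10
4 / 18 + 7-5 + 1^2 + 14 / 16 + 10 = 1015 / 72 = 14.10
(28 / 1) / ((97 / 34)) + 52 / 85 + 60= 70.43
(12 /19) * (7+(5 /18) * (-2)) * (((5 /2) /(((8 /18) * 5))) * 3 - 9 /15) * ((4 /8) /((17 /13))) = 4.32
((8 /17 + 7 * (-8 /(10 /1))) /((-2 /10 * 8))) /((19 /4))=218 /323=0.67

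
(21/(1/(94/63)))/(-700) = -47/1050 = -0.04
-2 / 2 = -1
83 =83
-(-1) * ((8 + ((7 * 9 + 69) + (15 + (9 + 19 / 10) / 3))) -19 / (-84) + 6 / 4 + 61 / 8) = 141107 / 840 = 167.98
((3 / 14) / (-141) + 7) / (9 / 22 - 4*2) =-0.92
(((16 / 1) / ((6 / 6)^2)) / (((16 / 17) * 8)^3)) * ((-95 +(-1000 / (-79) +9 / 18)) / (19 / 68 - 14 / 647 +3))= -698766502997 / 742063538176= -0.94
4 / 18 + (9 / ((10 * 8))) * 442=17981 / 360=49.95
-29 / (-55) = 0.53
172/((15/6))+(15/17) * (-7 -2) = 5173/85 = 60.86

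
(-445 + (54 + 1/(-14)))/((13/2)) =-5475/91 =-60.16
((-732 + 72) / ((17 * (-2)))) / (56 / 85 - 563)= -550 / 15933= -0.03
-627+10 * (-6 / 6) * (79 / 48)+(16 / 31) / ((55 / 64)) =-642.86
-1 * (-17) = 17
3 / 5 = 0.60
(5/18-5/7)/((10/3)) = -11/84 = -0.13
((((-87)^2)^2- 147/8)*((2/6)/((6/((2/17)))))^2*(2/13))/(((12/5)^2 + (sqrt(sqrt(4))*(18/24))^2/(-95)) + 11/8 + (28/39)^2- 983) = -943371095225/2443810200162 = -0.39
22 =22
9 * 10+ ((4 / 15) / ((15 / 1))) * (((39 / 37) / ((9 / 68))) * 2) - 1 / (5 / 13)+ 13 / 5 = 2254822 / 24975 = 90.28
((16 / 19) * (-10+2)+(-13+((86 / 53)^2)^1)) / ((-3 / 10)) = 9128510 / 160113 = 57.01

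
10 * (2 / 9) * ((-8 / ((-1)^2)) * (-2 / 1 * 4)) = 1280 / 9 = 142.22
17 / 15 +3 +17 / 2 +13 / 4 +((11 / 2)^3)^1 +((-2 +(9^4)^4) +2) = 222362422662242791 / 120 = 1853020188852023.26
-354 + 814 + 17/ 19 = 8757/ 19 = 460.89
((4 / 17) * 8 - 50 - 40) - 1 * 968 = -17954 / 17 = -1056.12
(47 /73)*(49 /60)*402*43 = 9088.96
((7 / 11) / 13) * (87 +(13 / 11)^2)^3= 8565687434752 / 253333223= 33811.94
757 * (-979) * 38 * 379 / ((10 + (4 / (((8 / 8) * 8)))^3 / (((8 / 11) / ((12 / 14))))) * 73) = -2390833850944 / 165929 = -14408776.35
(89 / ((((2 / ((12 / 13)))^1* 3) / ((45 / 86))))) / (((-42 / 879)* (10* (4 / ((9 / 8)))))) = -2112237 / 500864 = -4.22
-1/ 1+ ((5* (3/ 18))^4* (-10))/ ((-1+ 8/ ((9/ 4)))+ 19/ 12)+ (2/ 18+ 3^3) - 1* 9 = 42767/ 2682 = 15.95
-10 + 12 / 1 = 2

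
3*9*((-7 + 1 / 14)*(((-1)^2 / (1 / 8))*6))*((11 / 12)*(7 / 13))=-57618 / 13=-4432.15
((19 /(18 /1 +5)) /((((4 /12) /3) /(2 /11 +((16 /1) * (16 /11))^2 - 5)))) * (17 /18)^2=39628547 /11132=3559.88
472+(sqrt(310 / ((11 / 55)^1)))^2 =2022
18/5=3.60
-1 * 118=-118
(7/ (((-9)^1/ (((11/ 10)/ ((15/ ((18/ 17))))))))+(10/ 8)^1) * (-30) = -6067/ 170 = -35.69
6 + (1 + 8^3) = 519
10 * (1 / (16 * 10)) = 1 / 16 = 0.06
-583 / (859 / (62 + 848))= -617.61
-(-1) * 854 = 854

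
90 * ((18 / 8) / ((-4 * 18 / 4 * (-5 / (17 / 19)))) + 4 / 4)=6993 / 76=92.01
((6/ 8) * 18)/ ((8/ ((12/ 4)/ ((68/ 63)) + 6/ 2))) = 10611/ 1088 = 9.75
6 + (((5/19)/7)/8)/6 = 6.00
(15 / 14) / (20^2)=3 / 1120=0.00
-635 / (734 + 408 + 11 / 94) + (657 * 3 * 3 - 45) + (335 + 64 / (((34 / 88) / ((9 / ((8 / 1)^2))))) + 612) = 12479576379 / 1825103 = 6837.74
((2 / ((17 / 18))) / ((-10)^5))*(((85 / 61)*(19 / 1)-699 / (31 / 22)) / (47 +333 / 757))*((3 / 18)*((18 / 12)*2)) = 6049896309 / 57723153200000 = 0.00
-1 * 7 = -7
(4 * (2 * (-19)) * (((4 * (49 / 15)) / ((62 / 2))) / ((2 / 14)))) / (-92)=4.87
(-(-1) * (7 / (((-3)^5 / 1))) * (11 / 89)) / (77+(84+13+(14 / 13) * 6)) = -1001 / 50736942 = -0.00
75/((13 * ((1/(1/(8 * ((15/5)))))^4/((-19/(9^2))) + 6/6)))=-0.00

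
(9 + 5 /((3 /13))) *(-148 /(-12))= 3404 /9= 378.22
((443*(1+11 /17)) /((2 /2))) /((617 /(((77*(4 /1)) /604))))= 955108 /1583839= 0.60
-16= -16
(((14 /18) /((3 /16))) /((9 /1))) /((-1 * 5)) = -0.09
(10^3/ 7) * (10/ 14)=5000/ 49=102.04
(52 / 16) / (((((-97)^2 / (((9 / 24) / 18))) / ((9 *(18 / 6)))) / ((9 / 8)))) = 1053 / 4817408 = 0.00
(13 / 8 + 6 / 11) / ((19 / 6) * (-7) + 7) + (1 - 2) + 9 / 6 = 1429 / 4004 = 0.36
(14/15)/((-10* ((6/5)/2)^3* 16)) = -35/1296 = -0.03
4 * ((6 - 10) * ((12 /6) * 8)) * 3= -768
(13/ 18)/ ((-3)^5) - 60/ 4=-65623/ 4374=-15.00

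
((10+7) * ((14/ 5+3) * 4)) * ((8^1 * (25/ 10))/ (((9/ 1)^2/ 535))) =4220080/ 81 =52099.75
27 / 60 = 9 / 20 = 0.45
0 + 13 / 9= 13 / 9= 1.44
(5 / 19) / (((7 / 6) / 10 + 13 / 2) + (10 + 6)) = 300 / 25783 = 0.01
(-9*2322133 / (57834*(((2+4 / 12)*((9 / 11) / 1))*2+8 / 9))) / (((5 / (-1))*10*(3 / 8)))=25543463 / 6238575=4.09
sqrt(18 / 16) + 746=3 * sqrt(2) / 4 + 746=747.06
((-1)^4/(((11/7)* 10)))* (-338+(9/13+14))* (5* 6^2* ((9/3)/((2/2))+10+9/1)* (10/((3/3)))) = -814735.38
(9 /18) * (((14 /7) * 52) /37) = 52 /37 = 1.41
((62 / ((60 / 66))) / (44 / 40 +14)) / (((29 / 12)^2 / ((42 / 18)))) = 229152 / 126991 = 1.80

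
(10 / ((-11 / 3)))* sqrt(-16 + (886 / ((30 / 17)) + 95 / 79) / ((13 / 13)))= -2* sqrt(684235590) / 869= -60.20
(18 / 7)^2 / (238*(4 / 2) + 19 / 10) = 40 / 2891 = 0.01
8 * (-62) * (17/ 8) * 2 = -2108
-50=-50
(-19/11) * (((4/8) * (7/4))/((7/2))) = -19/44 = -0.43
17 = 17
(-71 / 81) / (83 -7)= -0.01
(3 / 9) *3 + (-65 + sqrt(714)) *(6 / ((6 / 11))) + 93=-621 + 11 *sqrt(714)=-327.07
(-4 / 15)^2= 16 / 225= 0.07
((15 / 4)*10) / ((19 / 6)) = 225 / 19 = 11.84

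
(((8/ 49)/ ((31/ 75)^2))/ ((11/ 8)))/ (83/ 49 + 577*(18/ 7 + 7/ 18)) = 6480000/ 15941501411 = 0.00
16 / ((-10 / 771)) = -6168 / 5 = -1233.60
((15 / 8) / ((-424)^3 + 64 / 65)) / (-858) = 25 / 872014263296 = 0.00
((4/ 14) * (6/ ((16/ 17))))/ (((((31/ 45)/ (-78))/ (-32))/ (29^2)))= 1204379280/ 217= 5550134.93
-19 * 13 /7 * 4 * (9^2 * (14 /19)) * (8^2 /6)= -89856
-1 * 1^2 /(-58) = 1 /58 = 0.02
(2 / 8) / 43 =1 / 172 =0.01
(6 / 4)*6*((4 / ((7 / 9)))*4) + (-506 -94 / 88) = -99153 / 308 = -321.93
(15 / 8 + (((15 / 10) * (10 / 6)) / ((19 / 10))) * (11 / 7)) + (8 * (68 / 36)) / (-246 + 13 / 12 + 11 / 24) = 72678563 / 18727464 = 3.88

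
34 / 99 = 0.34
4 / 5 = 0.80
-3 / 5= -0.60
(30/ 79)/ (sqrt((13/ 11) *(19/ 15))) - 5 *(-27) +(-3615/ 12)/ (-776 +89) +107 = 30 *sqrt(40755)/ 19513 +666221/ 2748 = 242.75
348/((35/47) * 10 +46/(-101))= 49.78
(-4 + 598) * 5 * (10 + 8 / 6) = 33660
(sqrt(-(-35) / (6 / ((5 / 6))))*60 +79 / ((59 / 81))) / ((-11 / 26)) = -569.03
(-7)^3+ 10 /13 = -4449 /13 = -342.23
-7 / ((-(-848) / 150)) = -525 / 424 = -1.24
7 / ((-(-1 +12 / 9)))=-21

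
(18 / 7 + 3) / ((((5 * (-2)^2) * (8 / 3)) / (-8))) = -117 / 140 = -0.84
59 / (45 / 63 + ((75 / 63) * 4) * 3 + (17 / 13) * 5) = 2.74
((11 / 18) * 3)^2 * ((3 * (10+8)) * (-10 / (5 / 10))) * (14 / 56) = -1815 / 2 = -907.50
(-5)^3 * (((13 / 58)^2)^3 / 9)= -603351125 / 342618232896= -0.00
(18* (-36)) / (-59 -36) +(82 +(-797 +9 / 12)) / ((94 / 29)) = -7627387 / 35720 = -213.53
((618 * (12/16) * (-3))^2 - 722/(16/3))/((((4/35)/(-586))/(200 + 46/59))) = -939461446256235/472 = -1990384420034.40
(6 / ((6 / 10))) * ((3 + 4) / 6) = 35 / 3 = 11.67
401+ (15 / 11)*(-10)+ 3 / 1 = 4294 / 11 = 390.36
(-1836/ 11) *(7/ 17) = -68.73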